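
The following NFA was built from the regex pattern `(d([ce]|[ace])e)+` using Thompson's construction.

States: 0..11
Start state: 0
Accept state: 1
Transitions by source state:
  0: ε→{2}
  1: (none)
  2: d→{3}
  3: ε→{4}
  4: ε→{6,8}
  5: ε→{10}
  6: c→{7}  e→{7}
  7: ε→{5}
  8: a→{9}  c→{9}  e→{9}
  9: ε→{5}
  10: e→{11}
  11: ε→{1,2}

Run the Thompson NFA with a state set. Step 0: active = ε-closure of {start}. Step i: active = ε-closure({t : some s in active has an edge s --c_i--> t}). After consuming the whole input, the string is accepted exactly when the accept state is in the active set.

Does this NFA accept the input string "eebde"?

S₀ = ε-closure({0}) = {0,2}
'e' @ 1: {}  — state set empty
rest 'ebde' ignored (set empty)
final: {}; accept 1 not in set

Answer: REJECT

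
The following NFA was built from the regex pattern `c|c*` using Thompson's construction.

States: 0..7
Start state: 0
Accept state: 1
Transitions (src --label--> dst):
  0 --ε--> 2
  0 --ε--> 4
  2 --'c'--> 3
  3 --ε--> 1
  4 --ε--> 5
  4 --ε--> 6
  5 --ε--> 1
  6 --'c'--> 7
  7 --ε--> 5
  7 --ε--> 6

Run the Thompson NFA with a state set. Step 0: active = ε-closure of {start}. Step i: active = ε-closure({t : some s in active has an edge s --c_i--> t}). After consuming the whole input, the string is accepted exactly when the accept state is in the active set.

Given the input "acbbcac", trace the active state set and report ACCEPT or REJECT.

S₀ = ε-closure({0}) = {0,1,2,4,5,6}
'a' @ 1: {}  — dead — no transitions
rest 'cbbcac' ignored (set empty)
after full input: {}  (accept=1 not in)

Answer: REJECT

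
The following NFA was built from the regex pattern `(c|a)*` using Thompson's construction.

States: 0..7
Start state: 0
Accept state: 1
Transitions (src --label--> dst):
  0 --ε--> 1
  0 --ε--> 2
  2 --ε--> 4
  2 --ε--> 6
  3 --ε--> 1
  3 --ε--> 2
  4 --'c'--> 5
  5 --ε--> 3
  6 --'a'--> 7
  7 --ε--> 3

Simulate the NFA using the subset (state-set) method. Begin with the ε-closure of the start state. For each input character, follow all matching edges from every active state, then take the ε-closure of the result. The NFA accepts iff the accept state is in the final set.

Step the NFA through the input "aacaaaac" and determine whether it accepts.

Answer: ACCEPT

Steps:
S₀ = ε-closure({0}) = {0,1,2,4,6}
'a' @ 1: {1,2,3,4,6,7}  [accepting]
'a' @ 2: {1,2,3,4,6,7}  [accepting]
'c' @ 3: {1,2,3,4,5,6}  [accepting]
'a' @ 4: {1,2,3,4,6,7}  [accepting]
'a' @ 5: {1,2,3,4,6,7}  [accepting]
'a' @ 6: {1,2,3,4,6,7}  [accepting]
'a' @ 7: {1,2,3,4,6,7}  [accepting]
'c' @ 8: {1,2,3,4,5,6}  [accepting]
end set {1,2,3,4,5,6} — state 1 in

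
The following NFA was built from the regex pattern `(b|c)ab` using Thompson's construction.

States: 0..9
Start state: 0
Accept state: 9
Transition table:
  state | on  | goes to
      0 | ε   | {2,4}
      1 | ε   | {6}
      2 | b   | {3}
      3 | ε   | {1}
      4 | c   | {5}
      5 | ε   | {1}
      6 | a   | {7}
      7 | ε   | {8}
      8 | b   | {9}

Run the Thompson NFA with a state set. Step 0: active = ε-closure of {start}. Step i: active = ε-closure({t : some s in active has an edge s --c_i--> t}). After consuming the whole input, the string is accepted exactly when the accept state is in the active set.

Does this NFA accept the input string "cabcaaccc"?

initial (ε-close {0}): {0,2,4}
'c' @ 1: {1,5,6}
'a' @ 2: {7,8}
'b' @ 3: {9}  ✓accept
'c' @ 4: {}  — no active states
rest 'aaccc' ignored (set empty)
final: {}; accept 9 not in set

Answer: REJECT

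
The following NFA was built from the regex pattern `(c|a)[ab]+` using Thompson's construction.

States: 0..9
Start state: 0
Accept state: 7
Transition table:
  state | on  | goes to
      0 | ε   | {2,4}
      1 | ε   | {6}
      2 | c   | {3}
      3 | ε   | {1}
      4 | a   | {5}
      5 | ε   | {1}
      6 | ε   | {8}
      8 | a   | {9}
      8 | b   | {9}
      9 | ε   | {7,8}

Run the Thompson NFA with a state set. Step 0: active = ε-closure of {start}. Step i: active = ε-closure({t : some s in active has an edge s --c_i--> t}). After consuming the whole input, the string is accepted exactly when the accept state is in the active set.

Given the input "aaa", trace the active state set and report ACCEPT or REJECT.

start: ε-closure({0}) = {0,2,4}
'a' @ 1: {1,5,6,8}
'a' @ 2: {7,8,9}  ✓accept
'a' @ 3: {7,8,9}  ✓accept
end set {7,8,9} — state 7 in

Answer: ACCEPT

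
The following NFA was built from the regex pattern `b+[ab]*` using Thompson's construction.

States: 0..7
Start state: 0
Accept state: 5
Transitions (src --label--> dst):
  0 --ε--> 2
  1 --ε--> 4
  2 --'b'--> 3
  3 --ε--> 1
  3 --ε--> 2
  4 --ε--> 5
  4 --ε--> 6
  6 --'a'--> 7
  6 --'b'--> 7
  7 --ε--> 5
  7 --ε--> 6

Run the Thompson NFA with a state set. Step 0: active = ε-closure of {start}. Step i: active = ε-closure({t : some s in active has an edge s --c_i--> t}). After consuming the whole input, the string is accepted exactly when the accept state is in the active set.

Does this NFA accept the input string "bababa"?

start: ε-closure({0}) = {0,2}
'b' @ 1: {1,2,3,4,5,6}  ✓accept
'a' @ 2: {5,6,7}  ✓accept
'b' @ 3: {5,6,7}  ✓accept
'a' @ 4: {5,6,7}  ✓accept
'b' @ 5: {5,6,7}  ✓accept
'a' @ 6: {5,6,7}  ✓accept
after full input: {5,6,7}  (accept=5 in)

Answer: ACCEPT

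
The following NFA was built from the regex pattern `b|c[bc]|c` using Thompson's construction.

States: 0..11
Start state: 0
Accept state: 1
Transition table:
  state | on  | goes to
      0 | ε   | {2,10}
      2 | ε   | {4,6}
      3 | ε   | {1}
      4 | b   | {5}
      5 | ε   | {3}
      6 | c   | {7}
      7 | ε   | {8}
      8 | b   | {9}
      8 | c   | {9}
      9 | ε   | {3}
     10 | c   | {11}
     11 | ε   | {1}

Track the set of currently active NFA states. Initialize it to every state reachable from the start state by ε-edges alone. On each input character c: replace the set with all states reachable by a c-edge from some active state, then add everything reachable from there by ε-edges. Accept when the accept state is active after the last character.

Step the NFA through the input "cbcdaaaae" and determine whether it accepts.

Answer: REJECT

Trace:
S₀ = ε-closure({0}) = {0,2,4,6,10}
'c' @ 1: {1,7,8,11}  (accept∈set)
'b' @ 2: {1,3,9}  (accept∈set)
'c' @ 3: {}  — no active states
rest 'daaaae' ignored (set empty)
end set {} — state 1 not in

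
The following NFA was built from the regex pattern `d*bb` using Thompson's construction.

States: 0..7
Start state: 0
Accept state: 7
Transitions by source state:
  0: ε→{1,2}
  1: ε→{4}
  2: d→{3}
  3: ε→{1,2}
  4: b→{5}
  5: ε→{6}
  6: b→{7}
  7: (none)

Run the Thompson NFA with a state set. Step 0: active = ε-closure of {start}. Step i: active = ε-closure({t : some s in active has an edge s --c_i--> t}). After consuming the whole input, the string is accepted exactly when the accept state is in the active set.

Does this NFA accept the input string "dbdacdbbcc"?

Answer: REJECT

Derivation:
initial (ε-close {0}): {0,1,2,4}
'd' @ 1: {1,2,3,4}
'b' @ 2: {5,6}
'd' @ 3: {}  — dead — no transitions
rest 'acdbbcc' ignored (set empty)
after full input: {}  (accept=7 not in)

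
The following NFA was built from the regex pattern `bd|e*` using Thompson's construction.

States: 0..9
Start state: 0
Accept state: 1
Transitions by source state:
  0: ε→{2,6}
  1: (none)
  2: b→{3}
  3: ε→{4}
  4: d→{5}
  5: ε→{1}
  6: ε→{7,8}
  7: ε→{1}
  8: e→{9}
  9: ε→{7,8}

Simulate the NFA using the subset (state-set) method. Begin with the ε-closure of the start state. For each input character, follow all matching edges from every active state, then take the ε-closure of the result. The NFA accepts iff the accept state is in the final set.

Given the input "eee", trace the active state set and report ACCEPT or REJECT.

start: ε-closure({0}) = {0,1,2,6,7,8}
'e' @ 1: {1,7,8,9}  (accept∈set)
'e' @ 2: {1,7,8,9}  (accept∈set)
'e' @ 3: {1,7,8,9}  (accept∈set)
after full input: {1,7,8,9}  (accept=1 in)

Answer: ACCEPT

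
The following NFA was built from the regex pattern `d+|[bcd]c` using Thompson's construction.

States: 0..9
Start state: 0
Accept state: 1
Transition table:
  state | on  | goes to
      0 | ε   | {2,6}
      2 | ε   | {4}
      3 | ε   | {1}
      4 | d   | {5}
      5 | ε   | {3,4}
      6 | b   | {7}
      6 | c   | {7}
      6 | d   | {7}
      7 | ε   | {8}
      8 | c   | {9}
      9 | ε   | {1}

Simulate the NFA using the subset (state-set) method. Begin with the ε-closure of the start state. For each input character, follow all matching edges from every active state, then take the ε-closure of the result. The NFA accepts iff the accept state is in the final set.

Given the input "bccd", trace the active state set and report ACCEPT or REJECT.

initial (ε-close {0}): {0,2,4,6}
'b' @ 1: {7,8}
'c' @ 2: {1,9}  ✓accept
'c' @ 3: {}  — no active states
rest 'd' ignored (set empty)
end set {} — state 1 not in

Answer: REJECT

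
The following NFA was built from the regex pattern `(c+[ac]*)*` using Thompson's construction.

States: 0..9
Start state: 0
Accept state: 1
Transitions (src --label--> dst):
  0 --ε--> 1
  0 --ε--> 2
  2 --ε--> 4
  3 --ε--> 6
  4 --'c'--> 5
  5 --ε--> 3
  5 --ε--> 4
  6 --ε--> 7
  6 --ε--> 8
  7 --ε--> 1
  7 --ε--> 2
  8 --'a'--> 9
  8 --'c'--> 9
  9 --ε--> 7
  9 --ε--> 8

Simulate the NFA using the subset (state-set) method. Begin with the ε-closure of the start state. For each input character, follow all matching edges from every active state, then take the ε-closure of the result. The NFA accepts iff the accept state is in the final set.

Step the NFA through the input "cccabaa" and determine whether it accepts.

Answer: REJECT

Steps:
S₀ = ε-closure({0}) = {0,1,2,4}
'c' @ 1: {1,2,3,4,5,6,7,8}  ✓accept
'c' @ 2: {1,2,3,4,5,6,7,8,9}  ✓accept
'c' @ 3: {1,2,3,4,5,6,7,8,9}  ✓accept
'a' @ 4: {1,2,4,7,8,9}  ✓accept
'b' @ 5: {}  — no active states
rest 'aa' ignored (set empty)
end set {} — state 1 not in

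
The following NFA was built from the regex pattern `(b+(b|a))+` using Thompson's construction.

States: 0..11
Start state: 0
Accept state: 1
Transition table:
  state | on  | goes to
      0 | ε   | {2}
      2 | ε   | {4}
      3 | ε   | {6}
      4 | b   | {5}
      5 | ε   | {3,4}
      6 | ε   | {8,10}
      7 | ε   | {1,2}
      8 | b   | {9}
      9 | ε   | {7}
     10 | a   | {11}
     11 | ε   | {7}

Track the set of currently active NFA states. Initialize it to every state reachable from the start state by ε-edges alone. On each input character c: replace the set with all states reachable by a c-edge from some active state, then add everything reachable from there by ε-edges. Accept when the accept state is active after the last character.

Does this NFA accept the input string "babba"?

initial (ε-close {0}): {0,2,4}
'b' @ 1: {3,4,5,6,8,10}
'a' @ 2: {1,2,4,7,11}  [accepting]
'b' @ 3: {3,4,5,6,8,10}
'b' @ 4: {1,2,3,4,5,6,7,8,9,10}  [accepting]
'a' @ 5: {1,2,4,7,11}  [accepting]
end set {1,2,4,7,11} — state 1 in

Answer: ACCEPT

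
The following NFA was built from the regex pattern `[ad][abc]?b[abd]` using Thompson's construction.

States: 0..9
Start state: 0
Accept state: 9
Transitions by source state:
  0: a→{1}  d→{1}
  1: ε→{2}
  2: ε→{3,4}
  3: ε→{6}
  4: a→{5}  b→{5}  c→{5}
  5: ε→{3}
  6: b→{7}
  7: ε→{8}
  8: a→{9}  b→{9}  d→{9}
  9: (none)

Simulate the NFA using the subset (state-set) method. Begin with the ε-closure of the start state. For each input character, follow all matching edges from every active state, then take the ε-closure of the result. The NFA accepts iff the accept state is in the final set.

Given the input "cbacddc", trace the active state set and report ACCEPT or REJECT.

Answer: REJECT

Trace:
start: ε-closure({0}) = {0}
'c' @ 1: {}  — state set empty
rest 'bacddc' ignored (set empty)
final: {}; accept 9 not in set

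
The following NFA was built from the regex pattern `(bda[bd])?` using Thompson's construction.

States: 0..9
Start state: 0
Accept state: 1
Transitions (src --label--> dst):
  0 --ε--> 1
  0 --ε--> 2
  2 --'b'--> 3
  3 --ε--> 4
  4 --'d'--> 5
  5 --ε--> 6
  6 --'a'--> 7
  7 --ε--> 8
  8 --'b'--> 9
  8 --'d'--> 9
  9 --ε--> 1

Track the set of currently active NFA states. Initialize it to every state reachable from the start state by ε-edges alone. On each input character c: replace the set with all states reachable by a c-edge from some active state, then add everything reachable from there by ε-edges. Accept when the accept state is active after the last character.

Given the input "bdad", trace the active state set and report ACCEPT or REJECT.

Answer: ACCEPT

Steps:
start: ε-closure({0}) = {0,1,2}
'b' @ 1: {3,4}
'd' @ 2: {5,6}
'a' @ 3: {7,8}
'd' @ 4: {1,9}  ✓accept
after full input: {1,9}  (accept=1 in)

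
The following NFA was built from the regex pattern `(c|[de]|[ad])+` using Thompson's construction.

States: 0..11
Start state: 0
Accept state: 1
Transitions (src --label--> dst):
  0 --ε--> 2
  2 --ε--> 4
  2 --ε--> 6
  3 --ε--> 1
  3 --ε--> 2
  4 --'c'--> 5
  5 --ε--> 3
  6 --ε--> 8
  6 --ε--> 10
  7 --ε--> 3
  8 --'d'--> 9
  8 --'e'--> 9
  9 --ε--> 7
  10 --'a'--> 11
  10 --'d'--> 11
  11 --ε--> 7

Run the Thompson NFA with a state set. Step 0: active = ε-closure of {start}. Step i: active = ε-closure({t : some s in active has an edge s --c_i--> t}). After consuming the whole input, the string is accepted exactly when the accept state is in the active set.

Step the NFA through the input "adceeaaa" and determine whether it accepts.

start: ε-closure({0}) = {0,2,4,6,8,10}
'a' @ 1: {1,2,3,4,6,7,8,10,11}  [accepting]
'd' @ 2: {1,2,3,4,6,7,8,9,10,11}  [accepting]
'c' @ 3: {1,2,3,4,5,6,8,10}  [accepting]
'e' @ 4: {1,2,3,4,6,7,8,9,10}  [accepting]
'e' @ 5: {1,2,3,4,6,7,8,9,10}  [accepting]
'a' @ 6: {1,2,3,4,6,7,8,10,11}  [accepting]
'a' @ 7: {1,2,3,4,6,7,8,10,11}  [accepting]
'a' @ 8: {1,2,3,4,6,7,8,10,11}  [accepting]
final: {1,2,3,4,6,7,8,10,11}; accept 1 in set

Answer: ACCEPT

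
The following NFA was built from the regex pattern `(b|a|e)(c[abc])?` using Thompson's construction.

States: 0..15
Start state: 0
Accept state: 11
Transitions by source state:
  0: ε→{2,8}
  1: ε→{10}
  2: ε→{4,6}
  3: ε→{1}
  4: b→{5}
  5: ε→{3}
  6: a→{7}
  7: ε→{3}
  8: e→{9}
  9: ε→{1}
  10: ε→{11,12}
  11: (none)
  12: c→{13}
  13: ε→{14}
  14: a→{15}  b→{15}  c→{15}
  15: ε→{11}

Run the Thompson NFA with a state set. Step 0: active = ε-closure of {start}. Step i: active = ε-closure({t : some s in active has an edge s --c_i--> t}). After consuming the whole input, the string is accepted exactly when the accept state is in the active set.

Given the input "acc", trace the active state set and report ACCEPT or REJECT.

Answer: ACCEPT

Steps:
S₀ = ε-closure({0}) = {0,2,4,6,8}
'a' @ 1: {1,3,7,10,11,12}  (accept∈set)
'c' @ 2: {13,14}
'c' @ 3: {11,15}  (accept∈set)
after full input: {11,15}  (accept=11 in)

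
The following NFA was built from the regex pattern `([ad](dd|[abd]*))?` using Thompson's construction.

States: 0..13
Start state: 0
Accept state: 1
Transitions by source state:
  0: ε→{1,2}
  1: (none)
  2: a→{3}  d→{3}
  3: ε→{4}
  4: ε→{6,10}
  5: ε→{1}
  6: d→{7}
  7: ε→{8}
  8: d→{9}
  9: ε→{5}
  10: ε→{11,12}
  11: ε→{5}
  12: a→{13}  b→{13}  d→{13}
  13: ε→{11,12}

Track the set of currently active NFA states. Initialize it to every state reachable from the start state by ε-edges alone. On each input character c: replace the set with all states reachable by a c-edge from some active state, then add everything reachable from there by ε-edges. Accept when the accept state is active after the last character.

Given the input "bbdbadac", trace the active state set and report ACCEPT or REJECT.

start: ε-closure({0}) = {0,1,2}
'b' @ 1: {}  — no active states
rest 'bdbadac' ignored (set empty)
end set {} — state 1 not in

Answer: REJECT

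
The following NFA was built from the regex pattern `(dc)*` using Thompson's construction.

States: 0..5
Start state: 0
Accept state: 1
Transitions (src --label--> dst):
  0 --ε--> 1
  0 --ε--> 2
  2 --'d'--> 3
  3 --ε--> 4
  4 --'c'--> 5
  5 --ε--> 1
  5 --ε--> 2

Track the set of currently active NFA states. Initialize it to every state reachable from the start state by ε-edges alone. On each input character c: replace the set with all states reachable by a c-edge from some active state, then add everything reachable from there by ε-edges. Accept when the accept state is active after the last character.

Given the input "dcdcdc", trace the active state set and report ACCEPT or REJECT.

start: ε-closure({0}) = {0,1,2}
'd' @ 1: {3,4}
'c' @ 2: {1,2,5}  (accept∈set)
'd' @ 3: {3,4}
'c' @ 4: {1,2,5}  (accept∈set)
'd' @ 5: {3,4}
'c' @ 6: {1,2,5}  (accept∈set)
final: {1,2,5}; accept 1 in set

Answer: ACCEPT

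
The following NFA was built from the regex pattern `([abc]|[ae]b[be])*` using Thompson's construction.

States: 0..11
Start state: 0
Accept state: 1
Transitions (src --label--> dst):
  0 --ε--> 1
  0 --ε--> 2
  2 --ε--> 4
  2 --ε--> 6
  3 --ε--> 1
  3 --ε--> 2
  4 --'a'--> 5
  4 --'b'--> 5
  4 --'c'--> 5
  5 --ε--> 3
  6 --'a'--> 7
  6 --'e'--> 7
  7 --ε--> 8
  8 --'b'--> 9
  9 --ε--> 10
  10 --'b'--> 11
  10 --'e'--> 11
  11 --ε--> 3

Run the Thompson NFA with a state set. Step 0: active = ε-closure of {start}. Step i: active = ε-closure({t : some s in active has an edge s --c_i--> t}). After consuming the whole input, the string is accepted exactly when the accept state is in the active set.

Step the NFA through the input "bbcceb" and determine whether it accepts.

S₀ = ε-closure({0}) = {0,1,2,4,6}
'b' @ 1: {1,2,3,4,5,6}  [accepting]
'b' @ 2: {1,2,3,4,5,6}  [accepting]
'c' @ 3: {1,2,3,4,5,6}  [accepting]
'c' @ 4: {1,2,3,4,5,6}  [accepting]
'e' @ 5: {7,8}
'b' @ 6: {9,10}
end set {9,10} — state 1 not in

Answer: REJECT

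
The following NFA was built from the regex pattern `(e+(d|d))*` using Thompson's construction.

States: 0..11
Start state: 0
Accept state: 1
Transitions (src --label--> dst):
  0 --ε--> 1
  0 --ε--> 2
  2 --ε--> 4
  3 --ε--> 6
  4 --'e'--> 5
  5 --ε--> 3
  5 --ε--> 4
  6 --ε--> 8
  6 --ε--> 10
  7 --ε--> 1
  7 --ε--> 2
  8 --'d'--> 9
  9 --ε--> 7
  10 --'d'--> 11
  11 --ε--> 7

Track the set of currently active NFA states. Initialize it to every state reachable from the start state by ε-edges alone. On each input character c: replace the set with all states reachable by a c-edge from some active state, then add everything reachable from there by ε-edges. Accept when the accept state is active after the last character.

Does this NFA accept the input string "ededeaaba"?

S₀ = ε-closure({0}) = {0,1,2,4}
'e' @ 1: {3,4,5,6,8,10}
'd' @ 2: {1,2,4,7,9,11}  (accept∈set)
'e' @ 3: {3,4,5,6,8,10}
'd' @ 4: {1,2,4,7,9,11}  (accept∈set)
'e' @ 5: {3,4,5,6,8,10}
'a' @ 6: {}  — state set empty
rest 'aba' ignored (set empty)
end set {} — state 1 not in

Answer: REJECT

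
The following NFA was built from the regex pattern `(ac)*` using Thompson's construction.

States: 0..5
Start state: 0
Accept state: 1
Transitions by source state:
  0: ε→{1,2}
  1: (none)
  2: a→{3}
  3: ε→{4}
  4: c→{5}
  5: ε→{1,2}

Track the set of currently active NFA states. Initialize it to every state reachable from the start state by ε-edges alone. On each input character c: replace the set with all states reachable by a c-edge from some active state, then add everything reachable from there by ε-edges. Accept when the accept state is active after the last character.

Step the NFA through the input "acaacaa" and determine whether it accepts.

Answer: REJECT

Trace:
S₀ = ε-closure({0}) = {0,1,2}
'a' @ 1: {3,4}
'c' @ 2: {1,2,5}  [accepting]
'a' @ 3: {3,4}
'a' @ 4: {}  — state set empty
rest 'caa' ignored (set empty)
final: {}; accept 1 not in set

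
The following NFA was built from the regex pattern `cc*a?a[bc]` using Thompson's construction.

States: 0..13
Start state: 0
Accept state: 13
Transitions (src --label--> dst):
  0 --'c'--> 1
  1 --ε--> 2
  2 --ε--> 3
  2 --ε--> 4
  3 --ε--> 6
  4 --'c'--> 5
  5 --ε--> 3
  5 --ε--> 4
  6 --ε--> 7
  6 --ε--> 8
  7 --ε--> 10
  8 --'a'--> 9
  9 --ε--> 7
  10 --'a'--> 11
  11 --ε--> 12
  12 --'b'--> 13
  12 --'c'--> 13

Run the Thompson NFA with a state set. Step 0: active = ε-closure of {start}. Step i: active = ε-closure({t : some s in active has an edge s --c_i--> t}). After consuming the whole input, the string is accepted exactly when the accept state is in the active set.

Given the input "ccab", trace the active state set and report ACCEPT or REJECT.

S₀ = ε-closure({0}) = {0}
'c' @ 1: {1,2,3,4,6,7,8,10}
'c' @ 2: {3,4,5,6,7,8,10}
'a' @ 3: {7,9,10,11,12}
'b' @ 4: {13}  [accepting]
end set {13} — state 13 in

Answer: ACCEPT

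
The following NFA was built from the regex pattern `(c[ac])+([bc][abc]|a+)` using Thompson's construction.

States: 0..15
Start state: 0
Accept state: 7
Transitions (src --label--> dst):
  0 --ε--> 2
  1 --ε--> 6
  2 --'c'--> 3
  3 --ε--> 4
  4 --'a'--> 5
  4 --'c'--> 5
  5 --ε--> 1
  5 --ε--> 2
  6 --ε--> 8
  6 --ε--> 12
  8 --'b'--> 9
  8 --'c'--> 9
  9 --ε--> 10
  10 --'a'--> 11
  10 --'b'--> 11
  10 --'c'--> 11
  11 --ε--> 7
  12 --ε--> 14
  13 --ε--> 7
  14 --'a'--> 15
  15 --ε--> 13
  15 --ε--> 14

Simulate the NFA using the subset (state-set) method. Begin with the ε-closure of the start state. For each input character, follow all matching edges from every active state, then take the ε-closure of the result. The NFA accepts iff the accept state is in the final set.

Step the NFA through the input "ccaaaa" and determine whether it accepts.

S₀ = ε-closure({0}) = {0,2}
'c' @ 1: {3,4}
'c' @ 2: {1,2,5,6,8,12,14}
'a' @ 3: {7,13,14,15}  (accept∈set)
'a' @ 4: {7,13,14,15}  (accept∈set)
'a' @ 5: {7,13,14,15}  (accept∈set)
'a' @ 6: {7,13,14,15}  (accept∈set)
end set {7,13,14,15} — state 7 in

Answer: ACCEPT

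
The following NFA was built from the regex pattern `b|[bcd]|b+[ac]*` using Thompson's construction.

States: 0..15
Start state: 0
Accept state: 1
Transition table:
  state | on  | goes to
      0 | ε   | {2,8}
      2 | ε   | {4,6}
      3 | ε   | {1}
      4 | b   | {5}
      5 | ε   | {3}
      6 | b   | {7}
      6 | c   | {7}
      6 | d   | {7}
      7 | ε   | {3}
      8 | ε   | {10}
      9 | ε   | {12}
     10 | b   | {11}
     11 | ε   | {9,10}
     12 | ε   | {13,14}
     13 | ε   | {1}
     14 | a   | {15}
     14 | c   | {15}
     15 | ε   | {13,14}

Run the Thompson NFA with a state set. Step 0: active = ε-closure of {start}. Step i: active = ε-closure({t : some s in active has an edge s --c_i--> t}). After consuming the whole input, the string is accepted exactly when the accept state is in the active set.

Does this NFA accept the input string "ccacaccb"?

Answer: REJECT

Steps:
S₀ = ε-closure({0}) = {0,2,4,6,8,10}
'c' @ 1: {1,3,7}  [accepting]
'c' @ 2: {}  — state set empty
rest 'acaccb' ignored (set empty)
end set {} — state 1 not in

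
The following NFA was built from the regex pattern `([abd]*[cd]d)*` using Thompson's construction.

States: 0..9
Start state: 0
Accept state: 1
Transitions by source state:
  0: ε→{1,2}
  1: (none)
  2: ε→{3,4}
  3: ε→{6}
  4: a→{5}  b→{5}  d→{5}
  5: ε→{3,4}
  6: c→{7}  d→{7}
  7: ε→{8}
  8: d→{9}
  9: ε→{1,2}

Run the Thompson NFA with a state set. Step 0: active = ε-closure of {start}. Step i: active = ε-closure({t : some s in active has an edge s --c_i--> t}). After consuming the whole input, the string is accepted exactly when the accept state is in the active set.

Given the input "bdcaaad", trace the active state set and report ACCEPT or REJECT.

Answer: REJECT

Derivation:
S₀ = ε-closure({0}) = {0,1,2,3,4,6}
'b' @ 1: {3,4,5,6}
'd' @ 2: {3,4,5,6,7,8}
'c' @ 3: {7,8}
'a' @ 4: {}  — state set empty
rest 'aad' ignored (set empty)
end set {} — state 1 not in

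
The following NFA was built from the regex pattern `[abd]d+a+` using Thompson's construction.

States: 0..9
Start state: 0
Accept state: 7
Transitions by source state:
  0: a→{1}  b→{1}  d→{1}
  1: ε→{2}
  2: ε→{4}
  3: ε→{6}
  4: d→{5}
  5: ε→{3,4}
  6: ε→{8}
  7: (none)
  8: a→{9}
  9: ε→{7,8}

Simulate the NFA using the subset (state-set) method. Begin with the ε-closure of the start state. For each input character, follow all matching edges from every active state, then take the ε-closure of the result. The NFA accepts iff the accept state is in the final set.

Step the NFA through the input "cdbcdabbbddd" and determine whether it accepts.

Answer: REJECT

Steps:
initial (ε-close {0}): {0}
'c' @ 1: {}  — no active states
rest 'dbcdabbbddd' ignored (set empty)
after full input: {}  (accept=7 not in)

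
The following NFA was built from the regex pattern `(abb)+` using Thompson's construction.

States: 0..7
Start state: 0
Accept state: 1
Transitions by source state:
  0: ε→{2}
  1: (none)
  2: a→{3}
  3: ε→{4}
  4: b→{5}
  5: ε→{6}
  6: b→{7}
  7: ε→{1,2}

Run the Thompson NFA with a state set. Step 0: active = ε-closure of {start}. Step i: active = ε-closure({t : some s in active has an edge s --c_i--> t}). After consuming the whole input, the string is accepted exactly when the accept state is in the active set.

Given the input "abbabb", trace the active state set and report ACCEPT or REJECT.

S₀ = ε-closure({0}) = {0,2}
'a' @ 1: {3,4}
'b' @ 2: {5,6}
'b' @ 3: {1,2,7}  ✓accept
'a' @ 4: {3,4}
'b' @ 5: {5,6}
'b' @ 6: {1,2,7}  ✓accept
final: {1,2,7}; accept 1 in set

Answer: ACCEPT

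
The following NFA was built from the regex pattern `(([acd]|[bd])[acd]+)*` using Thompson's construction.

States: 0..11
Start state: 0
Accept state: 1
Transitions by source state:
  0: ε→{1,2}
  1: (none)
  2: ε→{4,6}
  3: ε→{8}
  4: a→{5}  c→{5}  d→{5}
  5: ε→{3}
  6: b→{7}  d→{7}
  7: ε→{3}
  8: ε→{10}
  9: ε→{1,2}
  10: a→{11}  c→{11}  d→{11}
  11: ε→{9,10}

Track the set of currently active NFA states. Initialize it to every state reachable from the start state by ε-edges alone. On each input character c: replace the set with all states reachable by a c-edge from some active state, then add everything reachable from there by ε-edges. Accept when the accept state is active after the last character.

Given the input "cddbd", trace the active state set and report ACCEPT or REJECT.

Answer: ACCEPT

Derivation:
start: ε-closure({0}) = {0,1,2,4,6}
'c' @ 1: {3,5,8,10}
'd' @ 2: {1,2,4,6,9,10,11}  ✓accept
'd' @ 3: {1,2,3,4,5,6,7,8,9,10,11}  ✓accept
'b' @ 4: {3,7,8,10}
'd' @ 5: {1,2,4,6,9,10,11}  ✓accept
final: {1,2,4,6,9,10,11}; accept 1 in set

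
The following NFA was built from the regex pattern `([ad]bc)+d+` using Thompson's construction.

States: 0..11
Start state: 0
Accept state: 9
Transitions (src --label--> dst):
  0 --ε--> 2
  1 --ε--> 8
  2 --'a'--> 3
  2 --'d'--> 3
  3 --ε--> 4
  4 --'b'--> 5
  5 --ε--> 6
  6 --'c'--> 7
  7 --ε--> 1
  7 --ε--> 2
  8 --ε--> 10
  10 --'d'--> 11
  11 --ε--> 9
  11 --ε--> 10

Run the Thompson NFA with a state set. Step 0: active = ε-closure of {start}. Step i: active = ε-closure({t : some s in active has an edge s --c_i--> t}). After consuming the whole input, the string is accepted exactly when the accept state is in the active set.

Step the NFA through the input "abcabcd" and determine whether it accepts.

Answer: ACCEPT

Steps:
start: ε-closure({0}) = {0,2}
'a' @ 1: {3,4}
'b' @ 2: {5,6}
'c' @ 3: {1,2,7,8,10}
'a' @ 4: {3,4}
'b' @ 5: {5,6}
'c' @ 6: {1,2,7,8,10}
'd' @ 7: {3,4,9,10,11}  (accept∈set)
final: {3,4,9,10,11}; accept 9 in set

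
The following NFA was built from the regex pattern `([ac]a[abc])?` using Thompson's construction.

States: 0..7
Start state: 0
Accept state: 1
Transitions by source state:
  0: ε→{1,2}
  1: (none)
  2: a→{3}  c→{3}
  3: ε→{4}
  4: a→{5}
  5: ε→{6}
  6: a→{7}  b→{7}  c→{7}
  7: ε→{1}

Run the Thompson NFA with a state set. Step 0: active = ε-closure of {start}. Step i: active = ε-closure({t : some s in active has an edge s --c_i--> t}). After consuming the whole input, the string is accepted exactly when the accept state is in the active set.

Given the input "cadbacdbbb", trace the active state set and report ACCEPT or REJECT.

Answer: REJECT

Derivation:
initial (ε-close {0}): {0,1,2}
'c' @ 1: {3,4}
'a' @ 2: {5,6}
'd' @ 3: {}  — no active states
rest 'bacdbbb' ignored (set empty)
end set {} — state 1 not in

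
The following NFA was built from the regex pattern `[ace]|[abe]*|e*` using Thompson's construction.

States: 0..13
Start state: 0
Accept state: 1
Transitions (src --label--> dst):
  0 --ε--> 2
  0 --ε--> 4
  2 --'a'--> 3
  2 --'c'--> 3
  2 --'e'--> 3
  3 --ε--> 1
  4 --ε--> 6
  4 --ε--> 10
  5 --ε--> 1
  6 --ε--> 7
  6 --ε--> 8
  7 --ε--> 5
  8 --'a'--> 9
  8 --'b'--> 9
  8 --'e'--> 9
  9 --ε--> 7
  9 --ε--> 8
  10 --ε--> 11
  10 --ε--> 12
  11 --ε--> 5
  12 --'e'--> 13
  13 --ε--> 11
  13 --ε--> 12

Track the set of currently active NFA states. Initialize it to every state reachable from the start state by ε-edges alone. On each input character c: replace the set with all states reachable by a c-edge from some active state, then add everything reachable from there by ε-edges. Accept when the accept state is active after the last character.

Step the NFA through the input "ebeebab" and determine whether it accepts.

S₀ = ε-closure({0}) = {0,1,2,4,5,6,7,8,10,11,12}
'e' @ 1: {1,3,5,7,8,9,11,12,13}  ✓accept
'b' @ 2: {1,5,7,8,9}  ✓accept
'e' @ 3: {1,5,7,8,9}  ✓accept
'e' @ 4: {1,5,7,8,9}  ✓accept
'b' @ 5: {1,5,7,8,9}  ✓accept
'a' @ 6: {1,5,7,8,9}  ✓accept
'b' @ 7: {1,5,7,8,9}  ✓accept
end set {1,5,7,8,9} — state 1 in

Answer: ACCEPT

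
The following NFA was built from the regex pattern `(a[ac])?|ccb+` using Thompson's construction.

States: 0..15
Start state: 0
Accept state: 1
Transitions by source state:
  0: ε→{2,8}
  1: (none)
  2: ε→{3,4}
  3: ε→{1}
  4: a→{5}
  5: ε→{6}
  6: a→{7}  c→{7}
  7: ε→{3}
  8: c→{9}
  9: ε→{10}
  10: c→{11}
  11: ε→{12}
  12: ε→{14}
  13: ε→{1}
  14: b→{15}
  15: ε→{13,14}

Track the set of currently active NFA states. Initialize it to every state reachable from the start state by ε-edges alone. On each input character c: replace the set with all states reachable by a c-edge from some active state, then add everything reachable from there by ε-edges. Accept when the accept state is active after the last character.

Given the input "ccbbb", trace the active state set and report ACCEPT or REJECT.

initial (ε-close {0}): {0,1,2,3,4,8}
'c' @ 1: {9,10}
'c' @ 2: {11,12,14}
'b' @ 3: {1,13,14,15}  (accept∈set)
'b' @ 4: {1,13,14,15}  (accept∈set)
'b' @ 5: {1,13,14,15}  (accept∈set)
final: {1,13,14,15}; accept 1 in set

Answer: ACCEPT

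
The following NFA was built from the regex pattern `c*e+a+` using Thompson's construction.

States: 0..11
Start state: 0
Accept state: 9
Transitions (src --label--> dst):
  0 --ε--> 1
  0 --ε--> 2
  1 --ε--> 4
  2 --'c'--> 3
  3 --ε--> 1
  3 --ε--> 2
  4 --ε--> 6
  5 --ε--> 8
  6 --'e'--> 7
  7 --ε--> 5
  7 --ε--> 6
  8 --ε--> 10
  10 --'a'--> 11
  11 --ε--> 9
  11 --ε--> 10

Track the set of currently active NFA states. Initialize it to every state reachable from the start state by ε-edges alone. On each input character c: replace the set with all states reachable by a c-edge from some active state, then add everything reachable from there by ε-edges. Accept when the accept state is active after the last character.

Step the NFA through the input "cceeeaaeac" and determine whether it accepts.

Answer: REJECT

Trace:
start: ε-closure({0}) = {0,1,2,4,6}
'c' @ 1: {1,2,3,4,6}
'c' @ 2: {1,2,3,4,6}
'e' @ 3: {5,6,7,8,10}
'e' @ 4: {5,6,7,8,10}
'e' @ 5: {5,6,7,8,10}
'a' @ 6: {9,10,11}  [accepting]
'a' @ 7: {9,10,11}  [accepting]
'e' @ 8: {}  — no active states
rest 'ac' ignored (set empty)
final: {}; accept 9 not in set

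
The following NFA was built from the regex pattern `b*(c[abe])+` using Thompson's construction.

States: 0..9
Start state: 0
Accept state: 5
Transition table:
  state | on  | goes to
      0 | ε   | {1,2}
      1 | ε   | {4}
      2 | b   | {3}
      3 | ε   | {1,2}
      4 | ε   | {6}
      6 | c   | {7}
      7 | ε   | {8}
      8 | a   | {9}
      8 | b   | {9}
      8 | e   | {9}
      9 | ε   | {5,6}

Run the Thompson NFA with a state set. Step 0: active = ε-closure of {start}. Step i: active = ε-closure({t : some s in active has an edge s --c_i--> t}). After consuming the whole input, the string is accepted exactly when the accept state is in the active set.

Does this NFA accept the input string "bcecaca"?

Answer: ACCEPT

Derivation:
S₀ = ε-closure({0}) = {0,1,2,4,6}
'b' @ 1: {1,2,3,4,6}
'c' @ 2: {7,8}
'e' @ 3: {5,6,9}  (accept∈set)
'c' @ 4: {7,8}
'a' @ 5: {5,6,9}  (accept∈set)
'c' @ 6: {7,8}
'a' @ 7: {5,6,9}  (accept∈set)
final: {5,6,9}; accept 5 in set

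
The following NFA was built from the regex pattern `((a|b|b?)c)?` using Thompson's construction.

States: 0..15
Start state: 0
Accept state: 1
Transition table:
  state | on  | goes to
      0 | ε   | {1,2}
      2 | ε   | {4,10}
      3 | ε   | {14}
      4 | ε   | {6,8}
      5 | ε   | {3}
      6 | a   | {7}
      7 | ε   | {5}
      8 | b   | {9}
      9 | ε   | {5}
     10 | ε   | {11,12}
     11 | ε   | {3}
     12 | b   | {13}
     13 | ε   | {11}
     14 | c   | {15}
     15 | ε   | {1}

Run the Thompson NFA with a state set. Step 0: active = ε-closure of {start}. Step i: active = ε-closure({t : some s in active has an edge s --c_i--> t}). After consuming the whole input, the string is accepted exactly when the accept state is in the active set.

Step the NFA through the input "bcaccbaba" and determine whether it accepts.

start: ε-closure({0}) = {0,1,2,3,4,6,8,10,11,12,14}
'b' @ 1: {3,5,9,11,13,14}
'c' @ 2: {1,15}  ✓accept
'a' @ 3: {}  — no active states
rest 'ccbaba' ignored (set empty)
final: {}; accept 1 not in set

Answer: REJECT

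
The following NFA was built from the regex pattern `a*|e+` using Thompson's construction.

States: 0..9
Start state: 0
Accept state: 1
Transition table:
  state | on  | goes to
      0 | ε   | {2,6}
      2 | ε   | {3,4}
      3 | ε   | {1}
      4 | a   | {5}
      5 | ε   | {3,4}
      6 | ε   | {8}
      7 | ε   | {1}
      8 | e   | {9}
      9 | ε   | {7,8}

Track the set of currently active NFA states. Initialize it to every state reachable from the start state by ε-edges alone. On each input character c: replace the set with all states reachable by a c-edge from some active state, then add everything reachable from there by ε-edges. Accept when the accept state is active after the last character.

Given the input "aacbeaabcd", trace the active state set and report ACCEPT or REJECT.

Answer: REJECT

Trace:
S₀ = ε-closure({0}) = {0,1,2,3,4,6,8}
'a' @ 1: {1,3,4,5}  [accepting]
'a' @ 2: {1,3,4,5}  [accepting]
'c' @ 3: {}  — no active states
rest 'beaabcd' ignored (set empty)
end set {} — state 1 not in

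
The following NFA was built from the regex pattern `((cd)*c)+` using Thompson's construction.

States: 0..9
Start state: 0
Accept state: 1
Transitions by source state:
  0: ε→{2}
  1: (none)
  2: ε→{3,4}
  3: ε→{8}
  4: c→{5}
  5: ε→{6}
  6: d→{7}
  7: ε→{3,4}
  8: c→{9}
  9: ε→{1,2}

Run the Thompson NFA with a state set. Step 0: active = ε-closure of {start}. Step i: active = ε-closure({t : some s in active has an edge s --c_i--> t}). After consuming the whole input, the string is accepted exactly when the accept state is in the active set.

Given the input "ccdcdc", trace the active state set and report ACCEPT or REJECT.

Answer: ACCEPT

Trace:
S₀ = ε-closure({0}) = {0,2,3,4,8}
'c' @ 1: {1,2,3,4,5,6,8,9}  ✓accept
'c' @ 2: {1,2,3,4,5,6,8,9}  ✓accept
'd' @ 3: {3,4,7,8}
'c' @ 4: {1,2,3,4,5,6,8,9}  ✓accept
'd' @ 5: {3,4,7,8}
'c' @ 6: {1,2,3,4,5,6,8,9}  ✓accept
after full input: {1,2,3,4,5,6,8,9}  (accept=1 in)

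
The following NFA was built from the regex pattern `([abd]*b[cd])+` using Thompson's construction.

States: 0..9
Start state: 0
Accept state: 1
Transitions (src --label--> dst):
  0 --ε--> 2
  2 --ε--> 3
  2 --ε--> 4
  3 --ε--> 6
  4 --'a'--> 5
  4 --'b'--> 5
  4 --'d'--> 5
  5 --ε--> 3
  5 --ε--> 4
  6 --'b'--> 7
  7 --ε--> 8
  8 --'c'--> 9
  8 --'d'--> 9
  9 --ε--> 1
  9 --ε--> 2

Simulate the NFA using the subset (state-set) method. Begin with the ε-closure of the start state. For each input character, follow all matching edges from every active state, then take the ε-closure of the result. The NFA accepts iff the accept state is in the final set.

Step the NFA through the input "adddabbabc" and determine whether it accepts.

Answer: ACCEPT

Derivation:
start: ε-closure({0}) = {0,2,3,4,6}
'a' @ 1: {3,4,5,6}
'd' @ 2: {3,4,5,6}
'd' @ 3: {3,4,5,6}
'd' @ 4: {3,4,5,6}
'a' @ 5: {3,4,5,6}
'b' @ 6: {3,4,5,6,7,8}
'b' @ 7: {3,4,5,6,7,8}
'a' @ 8: {3,4,5,6}
'b' @ 9: {3,4,5,6,7,8}
'c' @ 10: {1,2,3,4,6,9}  ✓accept
end set {1,2,3,4,6,9} — state 1 in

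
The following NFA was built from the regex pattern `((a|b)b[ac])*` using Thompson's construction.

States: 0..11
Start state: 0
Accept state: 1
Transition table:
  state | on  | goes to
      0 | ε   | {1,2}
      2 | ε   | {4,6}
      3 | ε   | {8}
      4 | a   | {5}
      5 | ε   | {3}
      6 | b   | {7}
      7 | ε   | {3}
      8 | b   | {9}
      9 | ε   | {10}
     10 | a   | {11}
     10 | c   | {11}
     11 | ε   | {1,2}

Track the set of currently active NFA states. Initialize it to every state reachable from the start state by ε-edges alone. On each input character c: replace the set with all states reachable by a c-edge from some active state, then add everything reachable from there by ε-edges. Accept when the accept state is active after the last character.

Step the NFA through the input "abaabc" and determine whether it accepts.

start: ε-closure({0}) = {0,1,2,4,6}
'a' @ 1: {3,5,8}
'b' @ 2: {9,10}
'a' @ 3: {1,2,4,6,11}  ✓accept
'a' @ 4: {3,5,8}
'b' @ 5: {9,10}
'c' @ 6: {1,2,4,6,11}  ✓accept
end set {1,2,4,6,11} — state 1 in

Answer: ACCEPT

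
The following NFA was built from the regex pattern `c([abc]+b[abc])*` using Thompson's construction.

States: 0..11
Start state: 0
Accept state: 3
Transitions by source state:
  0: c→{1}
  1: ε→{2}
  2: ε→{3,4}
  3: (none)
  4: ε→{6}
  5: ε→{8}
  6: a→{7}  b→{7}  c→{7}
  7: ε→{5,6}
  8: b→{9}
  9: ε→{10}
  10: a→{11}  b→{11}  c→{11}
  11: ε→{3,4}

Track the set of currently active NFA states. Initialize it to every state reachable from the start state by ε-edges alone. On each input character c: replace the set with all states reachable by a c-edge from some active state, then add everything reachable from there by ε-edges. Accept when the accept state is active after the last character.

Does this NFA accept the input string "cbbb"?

start: ε-closure({0}) = {0}
'c' @ 1: {1,2,3,4,6}  (accept∈set)
'b' @ 2: {5,6,7,8}
'b' @ 3: {5,6,7,8,9,10}
'b' @ 4: {3,4,5,6,7,8,9,10,11}  (accept∈set)
final: {3,4,5,6,7,8,9,10,11}; accept 3 in set

Answer: ACCEPT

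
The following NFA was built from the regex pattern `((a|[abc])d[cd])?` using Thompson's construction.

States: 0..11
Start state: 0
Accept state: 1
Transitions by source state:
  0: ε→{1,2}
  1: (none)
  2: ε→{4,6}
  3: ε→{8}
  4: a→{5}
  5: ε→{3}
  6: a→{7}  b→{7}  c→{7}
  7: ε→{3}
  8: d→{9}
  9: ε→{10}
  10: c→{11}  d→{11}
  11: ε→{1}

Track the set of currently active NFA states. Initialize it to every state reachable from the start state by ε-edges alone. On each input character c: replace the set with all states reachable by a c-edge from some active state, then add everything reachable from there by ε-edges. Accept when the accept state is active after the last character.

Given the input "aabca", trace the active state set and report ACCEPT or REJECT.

Answer: REJECT

Derivation:
S₀ = ε-closure({0}) = {0,1,2,4,6}
'a' @ 1: {3,5,7,8}
'a' @ 2: {}  — no active states
rest 'bca' ignored (set empty)
after full input: {}  (accept=1 not in)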